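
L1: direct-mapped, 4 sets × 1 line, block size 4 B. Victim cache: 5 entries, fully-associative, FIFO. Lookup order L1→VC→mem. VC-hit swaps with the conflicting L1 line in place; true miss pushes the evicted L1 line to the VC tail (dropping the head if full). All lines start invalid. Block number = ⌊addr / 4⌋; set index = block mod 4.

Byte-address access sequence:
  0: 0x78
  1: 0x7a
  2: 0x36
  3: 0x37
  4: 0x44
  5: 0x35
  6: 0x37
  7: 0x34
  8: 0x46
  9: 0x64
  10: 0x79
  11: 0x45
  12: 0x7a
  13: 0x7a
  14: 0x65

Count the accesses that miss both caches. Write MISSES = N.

#0 0x78→b30/s2 MISS; vc=[]
#1 0x7a→b30/s2 L1-HIT; vc=[]
#2 0x36→b13/s1 MISS; vc=[]
#3 0x37→b13/s1 L1-HIT; vc=[]
#4 0x44→b17/s1 MISS; vc=[13]
#5 0x35→b13/s1 VC-HIT; vc=[17]
#6 0x37→b13/s1 L1-HIT; vc=[17]
#7 0x34→b13/s1 L1-HIT; vc=[17]
#8 0x46→b17/s1 VC-HIT; vc=[13]
#9 0x64→b25/s1 MISS; vc=[13,17]
#10 0x79→b30/s2 L1-HIT; vc=[13,17]
#11 0x45→b17/s1 VC-HIT; vc=[13,25]
#12 0x7a→b30/s2 L1-HIT; vc=[13,25]
#13 0x7a→b30/s2 L1-HIT; vc=[13,25]
#14 0x65→b25/s1 VC-HIT; vc=[13,17]

MISSES = 4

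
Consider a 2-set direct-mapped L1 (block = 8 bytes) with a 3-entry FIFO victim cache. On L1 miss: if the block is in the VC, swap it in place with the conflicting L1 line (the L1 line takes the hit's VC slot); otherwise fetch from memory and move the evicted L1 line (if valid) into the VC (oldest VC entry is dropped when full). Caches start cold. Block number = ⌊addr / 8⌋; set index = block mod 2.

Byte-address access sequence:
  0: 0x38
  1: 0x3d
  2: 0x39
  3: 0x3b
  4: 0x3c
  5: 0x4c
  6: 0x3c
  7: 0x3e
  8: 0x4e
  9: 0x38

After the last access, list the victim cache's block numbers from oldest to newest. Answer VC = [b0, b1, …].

  [0] addr=0x38 blk=7 s=1: MISS | VC []
  [1] addr=0x3d blk=7 s=1: L1-HIT | VC []
  [2] addr=0x39 blk=7 s=1: L1-HIT | VC []
  [3] addr=0x3b blk=7 s=1: L1-HIT | VC []
  [4] addr=0x3c blk=7 s=1: L1-HIT | VC []
  [5] addr=0x4c blk=9 s=1: MISS | VC [7]
  [6] addr=0x3c blk=7 s=1: VC-HIT | VC [9]
  [7] addr=0x3e blk=7 s=1: L1-HIT | VC [9]
  [8] addr=0x4e blk=9 s=1: VC-HIT | VC [7]
  [9] addr=0x38 blk=7 s=1: VC-HIT | VC [9]

VC = [9]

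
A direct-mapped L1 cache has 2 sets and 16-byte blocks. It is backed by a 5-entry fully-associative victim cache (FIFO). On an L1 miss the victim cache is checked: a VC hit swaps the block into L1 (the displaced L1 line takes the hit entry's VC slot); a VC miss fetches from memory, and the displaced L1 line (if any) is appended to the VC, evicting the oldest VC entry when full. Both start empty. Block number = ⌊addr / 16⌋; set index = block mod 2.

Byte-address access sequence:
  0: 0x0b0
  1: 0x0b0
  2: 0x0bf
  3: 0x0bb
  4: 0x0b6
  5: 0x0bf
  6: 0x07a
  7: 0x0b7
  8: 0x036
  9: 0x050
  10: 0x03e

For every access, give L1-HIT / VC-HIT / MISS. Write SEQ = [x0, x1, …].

SEQ = [MISS, L1-HIT, L1-HIT, L1-HIT, L1-HIT, L1-HIT, MISS, VC-HIT, MISS, MISS, VC-HIT]

0: 0xb0 (blk 11, set 1) → MISS  vc=[]
1: 0xb0 (blk 11, set 1) → L1-HIT  vc=[]
2: 0xbf (blk 11, set 1) → L1-HIT  vc=[]
3: 0xbb (blk 11, set 1) → L1-HIT  vc=[]
4: 0xb6 (blk 11, set 1) → L1-HIT  vc=[]
5: 0xbf (blk 11, set 1) → L1-HIT  vc=[]
6: 0x7a (blk 7, set 1) → MISS  vc=[11]
7: 0xb7 (blk 11, set 1) → VC-HIT  vc=[7]
8: 0x36 (blk 3, set 1) → MISS  vc=[7, 11]
9: 0x50 (blk 5, set 1) → MISS  vc=[7, 11, 3]
10: 0x3e (blk 3, set 1) → VC-HIT  vc=[7, 11, 5]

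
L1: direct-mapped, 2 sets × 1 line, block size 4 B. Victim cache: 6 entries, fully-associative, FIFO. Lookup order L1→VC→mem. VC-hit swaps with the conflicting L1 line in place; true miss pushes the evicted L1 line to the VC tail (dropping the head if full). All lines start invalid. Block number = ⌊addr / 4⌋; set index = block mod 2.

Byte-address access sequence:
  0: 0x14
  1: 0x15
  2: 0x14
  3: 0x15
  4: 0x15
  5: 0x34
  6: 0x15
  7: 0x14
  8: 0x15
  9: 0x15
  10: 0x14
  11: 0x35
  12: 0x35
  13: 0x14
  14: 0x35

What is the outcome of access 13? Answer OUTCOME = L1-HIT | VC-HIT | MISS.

#0 0x14→b5/s1 MISS; vc=[]
#1 0x15→b5/s1 L1-HIT; vc=[]
#2 0x14→b5/s1 L1-HIT; vc=[]
#3 0x15→b5/s1 L1-HIT; vc=[]
#4 0x15→b5/s1 L1-HIT; vc=[]
#5 0x34→b13/s1 MISS; vc=[5]
#6 0x15→b5/s1 VC-HIT; vc=[13]
#7 0x14→b5/s1 L1-HIT; vc=[13]
#8 0x15→b5/s1 L1-HIT; vc=[13]
#9 0x15→b5/s1 L1-HIT; vc=[13]
#10 0x14→b5/s1 L1-HIT; vc=[13]
#11 0x35→b13/s1 VC-HIT; vc=[5]
#12 0x35→b13/s1 L1-HIT; vc=[5]
#13 0x14→b5/s1 VC-HIT; vc=[13]
#14 0x35→b13/s1 VC-HIT; vc=[5]

OUTCOME = VC-HIT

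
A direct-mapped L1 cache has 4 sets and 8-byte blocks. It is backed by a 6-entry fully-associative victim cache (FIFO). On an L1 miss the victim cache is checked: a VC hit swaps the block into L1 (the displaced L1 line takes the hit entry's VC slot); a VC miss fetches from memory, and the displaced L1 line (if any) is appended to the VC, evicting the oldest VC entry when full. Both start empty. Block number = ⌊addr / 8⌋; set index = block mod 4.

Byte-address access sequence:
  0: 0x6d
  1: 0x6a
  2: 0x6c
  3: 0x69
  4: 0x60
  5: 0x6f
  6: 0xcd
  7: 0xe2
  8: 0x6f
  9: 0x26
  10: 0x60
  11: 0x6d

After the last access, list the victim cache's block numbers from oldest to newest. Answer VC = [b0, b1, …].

#0 0x6d→b13/s1 MISS; vc=[]
#1 0x6a→b13/s1 L1-HIT; vc=[]
#2 0x6c→b13/s1 L1-HIT; vc=[]
#3 0x69→b13/s1 L1-HIT; vc=[]
#4 0x60→b12/s0 MISS; vc=[]
#5 0x6f→b13/s1 L1-HIT; vc=[]
#6 0xcd→b25/s1 MISS; vc=[13]
#7 0xe2→b28/s0 MISS; vc=[13,12]
#8 0x6f→b13/s1 VC-HIT; vc=[25,12]
#9 0x26→b4/s0 MISS; vc=[25,12,28]
#10 0x60→b12/s0 VC-HIT; vc=[25,4,28]
#11 0x6d→b13/s1 L1-HIT; vc=[25,4,28]

VC = [25, 4, 28]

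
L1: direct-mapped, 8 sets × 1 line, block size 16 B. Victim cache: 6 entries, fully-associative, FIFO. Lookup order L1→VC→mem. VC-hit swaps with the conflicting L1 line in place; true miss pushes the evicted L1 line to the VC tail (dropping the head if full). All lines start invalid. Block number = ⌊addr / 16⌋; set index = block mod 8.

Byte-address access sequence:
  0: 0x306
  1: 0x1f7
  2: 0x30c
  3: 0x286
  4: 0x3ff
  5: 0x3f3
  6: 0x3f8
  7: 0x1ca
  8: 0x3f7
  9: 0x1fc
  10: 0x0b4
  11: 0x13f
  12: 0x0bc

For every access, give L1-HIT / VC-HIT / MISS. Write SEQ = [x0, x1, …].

SEQ = [MISS, MISS, L1-HIT, MISS, MISS, L1-HIT, L1-HIT, MISS, L1-HIT, VC-HIT, MISS, MISS, VC-HIT]

#0 0x306→b48/s0 MISS; vc=[]
#1 0x1f7→b31/s7 MISS; vc=[]
#2 0x30c→b48/s0 L1-HIT; vc=[]
#3 0x286→b40/s0 MISS; vc=[48]
#4 0x3ff→b63/s7 MISS; vc=[48,31]
#5 0x3f3→b63/s7 L1-HIT; vc=[48,31]
#6 0x3f8→b63/s7 L1-HIT; vc=[48,31]
#7 0x1ca→b28/s4 MISS; vc=[48,31]
#8 0x3f7→b63/s7 L1-HIT; vc=[48,31]
#9 0x1fc→b31/s7 VC-HIT; vc=[48,63]
#10 0xb4→b11/s3 MISS; vc=[48,63]
#11 0x13f→b19/s3 MISS; vc=[48,63,11]
#12 0xbc→b11/s3 VC-HIT; vc=[48,63,19]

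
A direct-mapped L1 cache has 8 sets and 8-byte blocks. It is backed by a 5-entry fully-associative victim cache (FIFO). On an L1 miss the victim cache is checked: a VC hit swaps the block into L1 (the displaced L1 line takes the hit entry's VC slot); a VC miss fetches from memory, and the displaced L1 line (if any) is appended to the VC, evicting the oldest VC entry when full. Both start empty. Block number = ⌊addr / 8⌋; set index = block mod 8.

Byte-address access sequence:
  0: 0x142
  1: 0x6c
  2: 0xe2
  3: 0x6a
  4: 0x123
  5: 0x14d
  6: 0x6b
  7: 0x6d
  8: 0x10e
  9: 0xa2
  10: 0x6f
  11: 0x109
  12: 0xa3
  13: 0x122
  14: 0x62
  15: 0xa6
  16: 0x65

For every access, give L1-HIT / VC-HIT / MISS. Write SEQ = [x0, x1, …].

SEQ = [MISS, MISS, MISS, L1-HIT, MISS, MISS, L1-HIT, L1-HIT, MISS, MISS, L1-HIT, L1-HIT, L1-HIT, VC-HIT, MISS, VC-HIT, VC-HIT]

#0 0x142→b40/s0 MISS; vc=[]
#1 0x6c→b13/s5 MISS; vc=[]
#2 0xe2→b28/s4 MISS; vc=[]
#3 0x6a→b13/s5 L1-HIT; vc=[]
#4 0x123→b36/s4 MISS; vc=[28]
#5 0x14d→b41/s1 MISS; vc=[28]
#6 0x6b→b13/s5 L1-HIT; vc=[28]
#7 0x6d→b13/s5 L1-HIT; vc=[28]
#8 0x10e→b33/s1 MISS; vc=[28,41]
#9 0xa2→b20/s4 MISS; vc=[28,41,36]
#10 0x6f→b13/s5 L1-HIT; vc=[28,41,36]
#11 0x109→b33/s1 L1-HIT; vc=[28,41,36]
#12 0xa3→b20/s4 L1-HIT; vc=[28,41,36]
#13 0x122→b36/s4 VC-HIT; vc=[28,41,20]
#14 0x62→b12/s4 MISS; vc=[28,41,20,36]
#15 0xa6→b20/s4 VC-HIT; vc=[28,41,12,36]
#16 0x65→b12/s4 VC-HIT; vc=[28,41,20,36]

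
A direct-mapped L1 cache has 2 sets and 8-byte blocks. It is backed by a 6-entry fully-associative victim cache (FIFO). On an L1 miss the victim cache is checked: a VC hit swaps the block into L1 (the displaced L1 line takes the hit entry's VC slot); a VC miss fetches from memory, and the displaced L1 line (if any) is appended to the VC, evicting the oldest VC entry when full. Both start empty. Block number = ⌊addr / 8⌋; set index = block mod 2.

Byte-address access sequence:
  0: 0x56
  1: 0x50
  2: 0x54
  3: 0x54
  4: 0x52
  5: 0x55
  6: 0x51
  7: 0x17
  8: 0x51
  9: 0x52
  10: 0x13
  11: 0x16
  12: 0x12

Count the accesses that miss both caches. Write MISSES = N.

MISSES = 2

#0 0x56→b10/s0 MISS; vc=[]
#1 0x50→b10/s0 L1-HIT; vc=[]
#2 0x54→b10/s0 L1-HIT; vc=[]
#3 0x54→b10/s0 L1-HIT; vc=[]
#4 0x52→b10/s0 L1-HIT; vc=[]
#5 0x55→b10/s0 L1-HIT; vc=[]
#6 0x51→b10/s0 L1-HIT; vc=[]
#7 0x17→b2/s0 MISS; vc=[10]
#8 0x51→b10/s0 VC-HIT; vc=[2]
#9 0x52→b10/s0 L1-HIT; vc=[2]
#10 0x13→b2/s0 VC-HIT; vc=[10]
#11 0x16→b2/s0 L1-HIT; vc=[10]
#12 0x12→b2/s0 L1-HIT; vc=[10]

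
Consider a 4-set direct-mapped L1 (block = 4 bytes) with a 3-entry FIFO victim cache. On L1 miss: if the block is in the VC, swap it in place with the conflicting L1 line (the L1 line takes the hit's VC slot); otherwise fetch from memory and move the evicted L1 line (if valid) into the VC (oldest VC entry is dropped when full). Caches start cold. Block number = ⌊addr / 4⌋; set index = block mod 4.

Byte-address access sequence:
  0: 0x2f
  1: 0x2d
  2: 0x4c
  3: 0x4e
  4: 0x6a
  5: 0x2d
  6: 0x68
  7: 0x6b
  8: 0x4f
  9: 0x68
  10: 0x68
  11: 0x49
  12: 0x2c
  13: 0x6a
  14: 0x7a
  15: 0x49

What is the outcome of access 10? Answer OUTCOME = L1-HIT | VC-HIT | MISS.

0: 0x2f (blk 11, set 3) → MISS  vc=[]
1: 0x2d (blk 11, set 3) → L1-HIT  vc=[]
2: 0x4c (blk 19, set 3) → MISS  vc=[11]
3: 0x4e (blk 19, set 3) → L1-HIT  vc=[11]
4: 0x6a (blk 26, set 2) → MISS  vc=[11]
5: 0x2d (blk 11, set 3) → VC-HIT  vc=[19]
6: 0x68 (blk 26, set 2) → L1-HIT  vc=[19]
7: 0x6b (blk 26, set 2) → L1-HIT  vc=[19]
8: 0x4f (blk 19, set 3) → VC-HIT  vc=[11]
9: 0x68 (blk 26, set 2) → L1-HIT  vc=[11]
10: 0x68 (blk 26, set 2) → L1-HIT  vc=[11]
11: 0x49 (blk 18, set 2) → MISS  vc=[11, 26]
12: 0x2c (blk 11, set 3) → VC-HIT  vc=[19, 26]
13: 0x6a (blk 26, set 2) → VC-HIT  vc=[19, 18]
14: 0x7a (blk 30, set 2) → MISS  vc=[19, 18, 26]
15: 0x49 (blk 18, set 2) → VC-HIT  vc=[19, 30, 26]

OUTCOME = L1-HIT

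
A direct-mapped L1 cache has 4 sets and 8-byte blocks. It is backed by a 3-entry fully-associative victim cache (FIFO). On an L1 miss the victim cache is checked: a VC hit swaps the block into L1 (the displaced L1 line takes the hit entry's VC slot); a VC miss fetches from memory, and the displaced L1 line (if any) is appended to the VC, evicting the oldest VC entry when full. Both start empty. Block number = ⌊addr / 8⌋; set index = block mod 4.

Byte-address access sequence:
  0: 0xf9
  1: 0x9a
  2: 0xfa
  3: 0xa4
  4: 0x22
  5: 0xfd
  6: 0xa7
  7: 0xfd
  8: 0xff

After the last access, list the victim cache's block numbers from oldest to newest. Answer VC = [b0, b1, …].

#0 0xf9→b31/s3 MISS; vc=[]
#1 0x9a→b19/s3 MISS; vc=[31]
#2 0xfa→b31/s3 VC-HIT; vc=[19]
#3 0xa4→b20/s0 MISS; vc=[19]
#4 0x22→b4/s0 MISS; vc=[19,20]
#5 0xfd→b31/s3 L1-HIT; vc=[19,20]
#6 0xa7→b20/s0 VC-HIT; vc=[19,4]
#7 0xfd→b31/s3 L1-HIT; vc=[19,4]
#8 0xff→b31/s3 L1-HIT; vc=[19,4]

VC = [19, 4]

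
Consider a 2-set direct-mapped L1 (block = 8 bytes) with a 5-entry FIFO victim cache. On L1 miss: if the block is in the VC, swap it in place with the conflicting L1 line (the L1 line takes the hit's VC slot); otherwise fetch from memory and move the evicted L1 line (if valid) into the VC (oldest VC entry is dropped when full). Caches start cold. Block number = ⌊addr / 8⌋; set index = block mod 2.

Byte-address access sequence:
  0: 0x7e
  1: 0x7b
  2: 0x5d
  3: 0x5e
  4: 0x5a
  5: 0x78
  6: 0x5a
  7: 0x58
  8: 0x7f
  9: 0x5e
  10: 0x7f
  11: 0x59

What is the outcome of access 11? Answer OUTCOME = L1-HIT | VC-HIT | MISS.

OUTCOME = VC-HIT

0: 0x7e (blk 15, set 1) → MISS  vc=[]
1: 0x7b (blk 15, set 1) → L1-HIT  vc=[]
2: 0x5d (blk 11, set 1) → MISS  vc=[15]
3: 0x5e (blk 11, set 1) → L1-HIT  vc=[15]
4: 0x5a (blk 11, set 1) → L1-HIT  vc=[15]
5: 0x78 (blk 15, set 1) → VC-HIT  vc=[11]
6: 0x5a (blk 11, set 1) → VC-HIT  vc=[15]
7: 0x58 (blk 11, set 1) → L1-HIT  vc=[15]
8: 0x7f (blk 15, set 1) → VC-HIT  vc=[11]
9: 0x5e (blk 11, set 1) → VC-HIT  vc=[15]
10: 0x7f (blk 15, set 1) → VC-HIT  vc=[11]
11: 0x59 (blk 11, set 1) → VC-HIT  vc=[15]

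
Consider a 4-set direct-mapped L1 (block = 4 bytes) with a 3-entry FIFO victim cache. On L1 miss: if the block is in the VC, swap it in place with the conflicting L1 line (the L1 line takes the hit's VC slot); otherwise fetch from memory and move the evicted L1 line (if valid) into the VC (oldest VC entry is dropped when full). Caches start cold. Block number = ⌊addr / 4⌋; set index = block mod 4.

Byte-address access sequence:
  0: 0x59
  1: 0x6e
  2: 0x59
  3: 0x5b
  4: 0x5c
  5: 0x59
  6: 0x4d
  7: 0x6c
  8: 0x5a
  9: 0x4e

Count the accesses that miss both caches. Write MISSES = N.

MISSES = 4

  [0] addr=0x59 blk=22 s=2: MISS | VC []
  [1] addr=0x6e blk=27 s=3: MISS | VC []
  [2] addr=0x59 blk=22 s=2: L1-HIT | VC []
  [3] addr=0x5b blk=22 s=2: L1-HIT | VC []
  [4] addr=0x5c blk=23 s=3: MISS | VC [27]
  [5] addr=0x59 blk=22 s=2: L1-HIT | VC [27]
  [6] addr=0x4d blk=19 s=3: MISS | VC [27, 23]
  [7] addr=0x6c blk=27 s=3: VC-HIT | VC [19, 23]
  [8] addr=0x5a blk=22 s=2: L1-HIT | VC [19, 23]
  [9] addr=0x4e blk=19 s=3: VC-HIT | VC [27, 23]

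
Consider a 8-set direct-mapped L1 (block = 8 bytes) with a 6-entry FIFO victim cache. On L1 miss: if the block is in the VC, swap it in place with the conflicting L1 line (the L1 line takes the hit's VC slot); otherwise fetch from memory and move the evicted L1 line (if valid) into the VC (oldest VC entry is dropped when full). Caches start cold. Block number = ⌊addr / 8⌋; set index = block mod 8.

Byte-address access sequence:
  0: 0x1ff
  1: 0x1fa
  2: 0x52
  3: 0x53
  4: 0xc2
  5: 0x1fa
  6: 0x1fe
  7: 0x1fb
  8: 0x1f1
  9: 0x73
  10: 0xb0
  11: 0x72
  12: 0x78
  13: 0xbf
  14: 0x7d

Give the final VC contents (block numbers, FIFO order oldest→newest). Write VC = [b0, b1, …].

  [0] addr=0x1ff blk=63 s=7: MISS | VC []
  [1] addr=0x1fa blk=63 s=7: L1-HIT | VC []
  [2] addr=0x52 blk=10 s=2: MISS | VC []
  [3] addr=0x53 blk=10 s=2: L1-HIT | VC []
  [4] addr=0xc2 blk=24 s=0: MISS | VC []
  [5] addr=0x1fa blk=63 s=7: L1-HIT | VC []
  [6] addr=0x1fe blk=63 s=7: L1-HIT | VC []
  [7] addr=0x1fb blk=63 s=7: L1-HIT | VC []
  [8] addr=0x1f1 blk=62 s=6: MISS | VC []
  [9] addr=0x73 blk=14 s=6: MISS | VC [62]
  [10] addr=0xb0 blk=22 s=6: MISS | VC [62, 14]
  [11] addr=0x72 blk=14 s=6: VC-HIT | VC [62, 22]
  [12] addr=0x78 blk=15 s=7: MISS | VC [62, 22, 63]
  [13] addr=0xbf blk=23 s=7: MISS | VC [62, 22, 63, 15]
  [14] addr=0x7d blk=15 s=7: VC-HIT | VC [62, 22, 63, 23]

VC = [62, 22, 63, 23]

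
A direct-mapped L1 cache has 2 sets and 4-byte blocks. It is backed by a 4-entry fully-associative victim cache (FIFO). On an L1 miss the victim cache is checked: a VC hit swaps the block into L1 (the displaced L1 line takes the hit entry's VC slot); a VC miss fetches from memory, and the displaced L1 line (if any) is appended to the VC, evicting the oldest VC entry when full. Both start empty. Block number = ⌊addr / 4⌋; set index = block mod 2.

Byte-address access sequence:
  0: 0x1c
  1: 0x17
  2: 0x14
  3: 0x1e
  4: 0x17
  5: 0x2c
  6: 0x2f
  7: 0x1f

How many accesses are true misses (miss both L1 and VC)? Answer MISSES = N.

MISSES = 3

  [0] addr=0x1c blk=7 s=1: MISS | VC []
  [1] addr=0x17 blk=5 s=1: MISS | VC [7]
  [2] addr=0x14 blk=5 s=1: L1-HIT | VC [7]
  [3] addr=0x1e blk=7 s=1: VC-HIT | VC [5]
  [4] addr=0x17 blk=5 s=1: VC-HIT | VC [7]
  [5] addr=0x2c blk=11 s=1: MISS | VC [7, 5]
  [6] addr=0x2f blk=11 s=1: L1-HIT | VC [7, 5]
  [7] addr=0x1f blk=7 s=1: VC-HIT | VC [11, 5]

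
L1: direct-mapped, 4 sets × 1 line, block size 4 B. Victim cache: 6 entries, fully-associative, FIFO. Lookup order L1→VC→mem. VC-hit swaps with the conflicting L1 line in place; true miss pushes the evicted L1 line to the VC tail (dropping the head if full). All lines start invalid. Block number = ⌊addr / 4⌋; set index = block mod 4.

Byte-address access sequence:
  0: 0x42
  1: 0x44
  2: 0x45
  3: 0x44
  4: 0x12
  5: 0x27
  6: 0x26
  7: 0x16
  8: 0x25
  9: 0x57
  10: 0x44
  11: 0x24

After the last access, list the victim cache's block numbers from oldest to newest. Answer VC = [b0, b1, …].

VC = [16, 21, 5, 17]

#0 0x42→b16/s0 MISS; vc=[]
#1 0x44→b17/s1 MISS; vc=[]
#2 0x45→b17/s1 L1-HIT; vc=[]
#3 0x44→b17/s1 L1-HIT; vc=[]
#4 0x12→b4/s0 MISS; vc=[16]
#5 0x27→b9/s1 MISS; vc=[16,17]
#6 0x26→b9/s1 L1-HIT; vc=[16,17]
#7 0x16→b5/s1 MISS; vc=[16,17,9]
#8 0x25→b9/s1 VC-HIT; vc=[16,17,5]
#9 0x57→b21/s1 MISS; vc=[16,17,5,9]
#10 0x44→b17/s1 VC-HIT; vc=[16,21,5,9]
#11 0x24→b9/s1 VC-HIT; vc=[16,21,5,17]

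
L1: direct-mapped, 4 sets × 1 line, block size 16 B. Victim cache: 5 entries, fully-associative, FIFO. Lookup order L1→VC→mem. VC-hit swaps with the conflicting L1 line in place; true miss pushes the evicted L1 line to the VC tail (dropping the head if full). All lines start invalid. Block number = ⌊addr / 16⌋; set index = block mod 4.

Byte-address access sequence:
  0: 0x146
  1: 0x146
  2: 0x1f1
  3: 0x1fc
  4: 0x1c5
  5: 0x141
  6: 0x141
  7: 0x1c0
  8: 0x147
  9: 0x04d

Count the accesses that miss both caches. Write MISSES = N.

MISSES = 4

0: 0x146 (blk 20, set 0) → MISS  vc=[]
1: 0x146 (blk 20, set 0) → L1-HIT  vc=[]
2: 0x1f1 (blk 31, set 3) → MISS  vc=[]
3: 0x1fc (blk 31, set 3) → L1-HIT  vc=[]
4: 0x1c5 (blk 28, set 0) → MISS  vc=[20]
5: 0x141 (blk 20, set 0) → VC-HIT  vc=[28]
6: 0x141 (blk 20, set 0) → L1-HIT  vc=[28]
7: 0x1c0 (blk 28, set 0) → VC-HIT  vc=[20]
8: 0x147 (blk 20, set 0) → VC-HIT  vc=[28]
9: 0x4d (blk 4, set 0) → MISS  vc=[28, 20]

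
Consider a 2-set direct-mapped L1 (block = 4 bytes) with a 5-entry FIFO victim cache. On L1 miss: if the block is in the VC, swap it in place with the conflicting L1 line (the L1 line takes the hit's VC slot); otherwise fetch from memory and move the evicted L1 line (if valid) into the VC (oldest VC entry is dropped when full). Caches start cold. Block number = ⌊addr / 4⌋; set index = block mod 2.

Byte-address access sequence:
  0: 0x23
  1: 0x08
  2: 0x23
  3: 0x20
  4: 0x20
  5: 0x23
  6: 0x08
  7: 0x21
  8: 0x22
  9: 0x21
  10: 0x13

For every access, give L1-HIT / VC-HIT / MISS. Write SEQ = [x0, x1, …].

0: 0x23 (blk 8, set 0) → MISS  vc=[]
1: 0x8 (blk 2, set 0) → MISS  vc=[8]
2: 0x23 (blk 8, set 0) → VC-HIT  vc=[2]
3: 0x20 (blk 8, set 0) → L1-HIT  vc=[2]
4: 0x20 (blk 8, set 0) → L1-HIT  vc=[2]
5: 0x23 (blk 8, set 0) → L1-HIT  vc=[2]
6: 0x8 (blk 2, set 0) → VC-HIT  vc=[8]
7: 0x21 (blk 8, set 0) → VC-HIT  vc=[2]
8: 0x22 (blk 8, set 0) → L1-HIT  vc=[2]
9: 0x21 (blk 8, set 0) → L1-HIT  vc=[2]
10: 0x13 (blk 4, set 0) → MISS  vc=[2, 8]

SEQ = [MISS, MISS, VC-HIT, L1-HIT, L1-HIT, L1-HIT, VC-HIT, VC-HIT, L1-HIT, L1-HIT, MISS]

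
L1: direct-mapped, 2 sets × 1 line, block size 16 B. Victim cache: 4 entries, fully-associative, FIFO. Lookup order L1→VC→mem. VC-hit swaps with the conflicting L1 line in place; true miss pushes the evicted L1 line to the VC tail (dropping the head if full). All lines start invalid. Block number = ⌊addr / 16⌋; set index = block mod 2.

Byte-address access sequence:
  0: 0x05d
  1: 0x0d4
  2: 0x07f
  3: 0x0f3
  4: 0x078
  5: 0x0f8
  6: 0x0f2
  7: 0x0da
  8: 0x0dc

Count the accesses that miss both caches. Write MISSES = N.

MISSES = 4

#0 0x5d→b5/s1 MISS; vc=[]
#1 0xd4→b13/s1 MISS; vc=[5]
#2 0x7f→b7/s1 MISS; vc=[5,13]
#3 0xf3→b15/s1 MISS; vc=[5,13,7]
#4 0x78→b7/s1 VC-HIT; vc=[5,13,15]
#5 0xf8→b15/s1 VC-HIT; vc=[5,13,7]
#6 0xf2→b15/s1 L1-HIT; vc=[5,13,7]
#7 0xda→b13/s1 VC-HIT; vc=[5,15,7]
#8 0xdc→b13/s1 L1-HIT; vc=[5,15,7]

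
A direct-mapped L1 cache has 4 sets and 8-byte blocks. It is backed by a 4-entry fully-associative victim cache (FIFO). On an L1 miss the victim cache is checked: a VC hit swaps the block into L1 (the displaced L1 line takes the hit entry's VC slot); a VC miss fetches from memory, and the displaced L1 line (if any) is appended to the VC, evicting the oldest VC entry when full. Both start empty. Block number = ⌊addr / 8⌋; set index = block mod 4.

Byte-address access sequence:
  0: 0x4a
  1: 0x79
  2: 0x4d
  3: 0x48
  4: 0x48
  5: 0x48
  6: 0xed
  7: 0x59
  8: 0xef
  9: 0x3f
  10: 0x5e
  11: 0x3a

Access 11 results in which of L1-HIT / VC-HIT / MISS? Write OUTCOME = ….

#0 0x4a→b9/s1 MISS; vc=[]
#1 0x79→b15/s3 MISS; vc=[]
#2 0x4d→b9/s1 L1-HIT; vc=[]
#3 0x48→b9/s1 L1-HIT; vc=[]
#4 0x48→b9/s1 L1-HIT; vc=[]
#5 0x48→b9/s1 L1-HIT; vc=[]
#6 0xed→b29/s1 MISS; vc=[9]
#7 0x59→b11/s3 MISS; vc=[9,15]
#8 0xef→b29/s1 L1-HIT; vc=[9,15]
#9 0x3f→b7/s3 MISS; vc=[9,15,11]
#10 0x5e→b11/s3 VC-HIT; vc=[9,15,7]
#11 0x3a→b7/s3 VC-HIT; vc=[9,15,11]

OUTCOME = VC-HIT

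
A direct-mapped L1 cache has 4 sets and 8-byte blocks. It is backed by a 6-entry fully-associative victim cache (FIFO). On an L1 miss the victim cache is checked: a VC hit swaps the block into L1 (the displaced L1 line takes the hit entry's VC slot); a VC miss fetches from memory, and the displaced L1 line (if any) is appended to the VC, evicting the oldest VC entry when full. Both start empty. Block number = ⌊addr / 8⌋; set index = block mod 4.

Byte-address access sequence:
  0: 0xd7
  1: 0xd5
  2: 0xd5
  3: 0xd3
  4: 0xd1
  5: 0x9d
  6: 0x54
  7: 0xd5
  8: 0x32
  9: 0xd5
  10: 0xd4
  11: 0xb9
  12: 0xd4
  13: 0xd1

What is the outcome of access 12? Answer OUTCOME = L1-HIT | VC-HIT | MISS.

OUTCOME = L1-HIT

  [0] addr=0xd7 blk=26 s=2: MISS | VC []
  [1] addr=0xd5 blk=26 s=2: L1-HIT | VC []
  [2] addr=0xd5 blk=26 s=2: L1-HIT | VC []
  [3] addr=0xd3 blk=26 s=2: L1-HIT | VC []
  [4] addr=0xd1 blk=26 s=2: L1-HIT | VC []
  [5] addr=0x9d blk=19 s=3: MISS | VC []
  [6] addr=0x54 blk=10 s=2: MISS | VC [26]
  [7] addr=0xd5 blk=26 s=2: VC-HIT | VC [10]
  [8] addr=0x32 blk=6 s=2: MISS | VC [10, 26]
  [9] addr=0xd5 blk=26 s=2: VC-HIT | VC [10, 6]
  [10] addr=0xd4 blk=26 s=2: L1-HIT | VC [10, 6]
  [11] addr=0xb9 blk=23 s=3: MISS | VC [10, 6, 19]
  [12] addr=0xd4 blk=26 s=2: L1-HIT | VC [10, 6, 19]
  [13] addr=0xd1 blk=26 s=2: L1-HIT | VC [10, 6, 19]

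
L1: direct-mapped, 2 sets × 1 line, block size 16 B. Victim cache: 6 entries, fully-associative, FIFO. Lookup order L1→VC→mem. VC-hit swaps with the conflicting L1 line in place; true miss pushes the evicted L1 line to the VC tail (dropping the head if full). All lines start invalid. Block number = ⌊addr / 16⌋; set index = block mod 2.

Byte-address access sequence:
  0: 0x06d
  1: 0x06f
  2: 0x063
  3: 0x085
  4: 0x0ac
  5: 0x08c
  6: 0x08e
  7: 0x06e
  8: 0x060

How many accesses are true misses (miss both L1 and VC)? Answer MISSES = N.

  [0] addr=0x6d blk=6 s=0: MISS | VC []
  [1] addr=0x6f blk=6 s=0: L1-HIT | VC []
  [2] addr=0x63 blk=6 s=0: L1-HIT | VC []
  [3] addr=0x85 blk=8 s=0: MISS | VC [6]
  [4] addr=0xac blk=10 s=0: MISS | VC [6, 8]
  [5] addr=0x8c blk=8 s=0: VC-HIT | VC [6, 10]
  [6] addr=0x8e blk=8 s=0: L1-HIT | VC [6, 10]
  [7] addr=0x6e blk=6 s=0: VC-HIT | VC [8, 10]
  [8] addr=0x60 blk=6 s=0: L1-HIT | VC [8, 10]

MISSES = 3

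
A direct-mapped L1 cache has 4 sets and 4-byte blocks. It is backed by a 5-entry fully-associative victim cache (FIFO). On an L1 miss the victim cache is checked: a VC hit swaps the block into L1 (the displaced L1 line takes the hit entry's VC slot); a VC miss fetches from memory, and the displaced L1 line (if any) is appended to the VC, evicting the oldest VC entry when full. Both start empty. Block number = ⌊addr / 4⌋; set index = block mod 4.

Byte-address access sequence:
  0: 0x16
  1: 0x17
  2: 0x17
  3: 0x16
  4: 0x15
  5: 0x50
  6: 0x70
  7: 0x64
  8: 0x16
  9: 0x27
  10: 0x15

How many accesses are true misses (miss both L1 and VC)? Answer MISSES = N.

MISSES = 5

0: 0x16 (blk 5, set 1) → MISS  vc=[]
1: 0x17 (blk 5, set 1) → L1-HIT  vc=[]
2: 0x17 (blk 5, set 1) → L1-HIT  vc=[]
3: 0x16 (blk 5, set 1) → L1-HIT  vc=[]
4: 0x15 (blk 5, set 1) → L1-HIT  vc=[]
5: 0x50 (blk 20, set 0) → MISS  vc=[]
6: 0x70 (blk 28, set 0) → MISS  vc=[20]
7: 0x64 (blk 25, set 1) → MISS  vc=[20, 5]
8: 0x16 (blk 5, set 1) → VC-HIT  vc=[20, 25]
9: 0x27 (blk 9, set 1) → MISS  vc=[20, 25, 5]
10: 0x15 (blk 5, set 1) → VC-HIT  vc=[20, 25, 9]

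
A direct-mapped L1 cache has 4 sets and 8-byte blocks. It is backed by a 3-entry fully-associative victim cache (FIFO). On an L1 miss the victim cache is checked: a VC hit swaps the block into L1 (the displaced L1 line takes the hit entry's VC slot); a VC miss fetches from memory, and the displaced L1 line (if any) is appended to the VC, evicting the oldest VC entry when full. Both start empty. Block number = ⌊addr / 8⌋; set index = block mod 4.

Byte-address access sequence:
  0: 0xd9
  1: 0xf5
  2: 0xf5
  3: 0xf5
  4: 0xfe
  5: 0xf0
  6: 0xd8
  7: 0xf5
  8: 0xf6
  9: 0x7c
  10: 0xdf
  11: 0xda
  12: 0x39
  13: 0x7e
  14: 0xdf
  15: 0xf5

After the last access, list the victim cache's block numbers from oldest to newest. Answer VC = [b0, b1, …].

VC = [31, 7, 15]

0: 0xd9 (blk 27, set 3) → MISS  vc=[]
1: 0xf5 (blk 30, set 2) → MISS  vc=[]
2: 0xf5 (blk 30, set 2) → L1-HIT  vc=[]
3: 0xf5 (blk 30, set 2) → L1-HIT  vc=[]
4: 0xfe (blk 31, set 3) → MISS  vc=[27]
5: 0xf0 (blk 30, set 2) → L1-HIT  vc=[27]
6: 0xd8 (blk 27, set 3) → VC-HIT  vc=[31]
7: 0xf5 (blk 30, set 2) → L1-HIT  vc=[31]
8: 0xf6 (blk 30, set 2) → L1-HIT  vc=[31]
9: 0x7c (blk 15, set 3) → MISS  vc=[31, 27]
10: 0xdf (blk 27, set 3) → VC-HIT  vc=[31, 15]
11: 0xda (blk 27, set 3) → L1-HIT  vc=[31, 15]
12: 0x39 (blk 7, set 3) → MISS  vc=[31, 15, 27]
13: 0x7e (blk 15, set 3) → VC-HIT  vc=[31, 7, 27]
14: 0xdf (blk 27, set 3) → VC-HIT  vc=[31, 7, 15]
15: 0xf5 (blk 30, set 2) → L1-HIT  vc=[31, 7, 15]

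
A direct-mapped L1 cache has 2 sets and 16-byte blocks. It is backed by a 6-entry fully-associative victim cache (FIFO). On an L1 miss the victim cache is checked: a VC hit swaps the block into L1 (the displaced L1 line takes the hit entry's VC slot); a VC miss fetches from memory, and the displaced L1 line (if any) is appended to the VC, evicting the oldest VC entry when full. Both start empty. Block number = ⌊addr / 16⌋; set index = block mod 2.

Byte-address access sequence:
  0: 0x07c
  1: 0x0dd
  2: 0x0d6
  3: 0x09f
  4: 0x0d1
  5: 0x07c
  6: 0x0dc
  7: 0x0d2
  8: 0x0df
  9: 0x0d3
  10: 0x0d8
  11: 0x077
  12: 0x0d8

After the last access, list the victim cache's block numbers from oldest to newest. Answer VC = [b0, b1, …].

#0 0x7c→b7/s1 MISS; vc=[]
#1 0xdd→b13/s1 MISS; vc=[7]
#2 0xd6→b13/s1 L1-HIT; vc=[7]
#3 0x9f→b9/s1 MISS; vc=[7,13]
#4 0xd1→b13/s1 VC-HIT; vc=[7,9]
#5 0x7c→b7/s1 VC-HIT; vc=[13,9]
#6 0xdc→b13/s1 VC-HIT; vc=[7,9]
#7 0xd2→b13/s1 L1-HIT; vc=[7,9]
#8 0xdf→b13/s1 L1-HIT; vc=[7,9]
#9 0xd3→b13/s1 L1-HIT; vc=[7,9]
#10 0xd8→b13/s1 L1-HIT; vc=[7,9]
#11 0x77→b7/s1 VC-HIT; vc=[13,9]
#12 0xd8→b13/s1 VC-HIT; vc=[7,9]

VC = [7, 9]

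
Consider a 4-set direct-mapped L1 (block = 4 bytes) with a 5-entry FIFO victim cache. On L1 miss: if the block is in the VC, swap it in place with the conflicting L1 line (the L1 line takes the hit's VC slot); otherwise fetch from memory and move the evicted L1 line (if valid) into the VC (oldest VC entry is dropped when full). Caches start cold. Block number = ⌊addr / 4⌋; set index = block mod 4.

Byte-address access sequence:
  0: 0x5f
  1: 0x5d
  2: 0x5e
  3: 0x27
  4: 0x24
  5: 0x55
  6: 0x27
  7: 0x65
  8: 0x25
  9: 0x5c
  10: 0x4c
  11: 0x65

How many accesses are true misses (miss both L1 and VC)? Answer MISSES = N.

MISSES = 5

#0 0x5f→b23/s3 MISS; vc=[]
#1 0x5d→b23/s3 L1-HIT; vc=[]
#2 0x5e→b23/s3 L1-HIT; vc=[]
#3 0x27→b9/s1 MISS; vc=[]
#4 0x24→b9/s1 L1-HIT; vc=[]
#5 0x55→b21/s1 MISS; vc=[9]
#6 0x27→b9/s1 VC-HIT; vc=[21]
#7 0x65→b25/s1 MISS; vc=[21,9]
#8 0x25→b9/s1 VC-HIT; vc=[21,25]
#9 0x5c→b23/s3 L1-HIT; vc=[21,25]
#10 0x4c→b19/s3 MISS; vc=[21,25,23]
#11 0x65→b25/s1 VC-HIT; vc=[21,9,23]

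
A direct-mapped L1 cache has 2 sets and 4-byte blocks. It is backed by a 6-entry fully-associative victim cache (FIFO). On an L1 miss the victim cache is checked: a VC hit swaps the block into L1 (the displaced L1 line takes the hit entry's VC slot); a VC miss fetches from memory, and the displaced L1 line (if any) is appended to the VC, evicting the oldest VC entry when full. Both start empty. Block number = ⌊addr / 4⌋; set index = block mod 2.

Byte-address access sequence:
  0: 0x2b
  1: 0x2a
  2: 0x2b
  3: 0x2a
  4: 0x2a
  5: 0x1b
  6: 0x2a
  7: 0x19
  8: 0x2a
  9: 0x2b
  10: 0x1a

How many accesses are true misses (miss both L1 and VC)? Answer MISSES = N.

MISSES = 2

  [0] addr=0x2b blk=10 s=0: MISS | VC []
  [1] addr=0x2a blk=10 s=0: L1-HIT | VC []
  [2] addr=0x2b blk=10 s=0: L1-HIT | VC []
  [3] addr=0x2a blk=10 s=0: L1-HIT | VC []
  [4] addr=0x2a blk=10 s=0: L1-HIT | VC []
  [5] addr=0x1b blk=6 s=0: MISS | VC [10]
  [6] addr=0x2a blk=10 s=0: VC-HIT | VC [6]
  [7] addr=0x19 blk=6 s=0: VC-HIT | VC [10]
  [8] addr=0x2a blk=10 s=0: VC-HIT | VC [6]
  [9] addr=0x2b blk=10 s=0: L1-HIT | VC [6]
  [10] addr=0x1a blk=6 s=0: VC-HIT | VC [10]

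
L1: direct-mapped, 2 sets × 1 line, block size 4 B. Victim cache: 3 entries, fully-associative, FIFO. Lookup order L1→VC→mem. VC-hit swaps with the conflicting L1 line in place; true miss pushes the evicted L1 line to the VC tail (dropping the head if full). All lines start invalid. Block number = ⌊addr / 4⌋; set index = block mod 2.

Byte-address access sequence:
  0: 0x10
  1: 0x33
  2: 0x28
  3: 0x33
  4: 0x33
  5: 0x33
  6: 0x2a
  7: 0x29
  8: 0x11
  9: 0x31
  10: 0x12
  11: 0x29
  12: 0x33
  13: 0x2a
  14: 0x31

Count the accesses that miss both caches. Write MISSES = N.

MISSES = 3

#0 0x10→b4/s0 MISS; vc=[]
#1 0x33→b12/s0 MISS; vc=[4]
#2 0x28→b10/s0 MISS; vc=[4,12]
#3 0x33→b12/s0 VC-HIT; vc=[4,10]
#4 0x33→b12/s0 L1-HIT; vc=[4,10]
#5 0x33→b12/s0 L1-HIT; vc=[4,10]
#6 0x2a→b10/s0 VC-HIT; vc=[4,12]
#7 0x29→b10/s0 L1-HIT; vc=[4,12]
#8 0x11→b4/s0 VC-HIT; vc=[10,12]
#9 0x31→b12/s0 VC-HIT; vc=[10,4]
#10 0x12→b4/s0 VC-HIT; vc=[10,12]
#11 0x29→b10/s0 VC-HIT; vc=[4,12]
#12 0x33→b12/s0 VC-HIT; vc=[4,10]
#13 0x2a→b10/s0 VC-HIT; vc=[4,12]
#14 0x31→b12/s0 VC-HIT; vc=[4,10]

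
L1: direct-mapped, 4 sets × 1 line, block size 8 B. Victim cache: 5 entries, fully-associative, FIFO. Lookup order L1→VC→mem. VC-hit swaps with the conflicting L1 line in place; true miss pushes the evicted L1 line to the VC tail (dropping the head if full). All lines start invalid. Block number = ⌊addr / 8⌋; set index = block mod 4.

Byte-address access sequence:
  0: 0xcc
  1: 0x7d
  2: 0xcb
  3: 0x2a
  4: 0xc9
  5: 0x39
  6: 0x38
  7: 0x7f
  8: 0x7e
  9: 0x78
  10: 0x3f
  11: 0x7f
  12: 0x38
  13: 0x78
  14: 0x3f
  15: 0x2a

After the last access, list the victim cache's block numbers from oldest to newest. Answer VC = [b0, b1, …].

VC = [25, 15]

#0 0xcc→b25/s1 MISS; vc=[]
#1 0x7d→b15/s3 MISS; vc=[]
#2 0xcb→b25/s1 L1-HIT; vc=[]
#3 0x2a→b5/s1 MISS; vc=[25]
#4 0xc9→b25/s1 VC-HIT; vc=[5]
#5 0x39→b7/s3 MISS; vc=[5,15]
#6 0x38→b7/s3 L1-HIT; vc=[5,15]
#7 0x7f→b15/s3 VC-HIT; vc=[5,7]
#8 0x7e→b15/s3 L1-HIT; vc=[5,7]
#9 0x78→b15/s3 L1-HIT; vc=[5,7]
#10 0x3f→b7/s3 VC-HIT; vc=[5,15]
#11 0x7f→b15/s3 VC-HIT; vc=[5,7]
#12 0x38→b7/s3 VC-HIT; vc=[5,15]
#13 0x78→b15/s3 VC-HIT; vc=[5,7]
#14 0x3f→b7/s3 VC-HIT; vc=[5,15]
#15 0x2a→b5/s1 VC-HIT; vc=[25,15]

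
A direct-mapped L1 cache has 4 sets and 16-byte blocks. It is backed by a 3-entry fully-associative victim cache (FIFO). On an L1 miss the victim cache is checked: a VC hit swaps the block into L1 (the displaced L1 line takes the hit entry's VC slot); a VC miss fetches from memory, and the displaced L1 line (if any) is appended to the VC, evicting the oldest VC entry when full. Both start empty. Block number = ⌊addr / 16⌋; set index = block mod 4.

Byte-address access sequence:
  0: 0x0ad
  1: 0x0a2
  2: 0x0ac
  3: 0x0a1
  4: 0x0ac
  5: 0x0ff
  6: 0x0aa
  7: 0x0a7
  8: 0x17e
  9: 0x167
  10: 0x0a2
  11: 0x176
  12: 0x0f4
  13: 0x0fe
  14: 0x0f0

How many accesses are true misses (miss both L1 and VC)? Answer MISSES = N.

MISSES = 4

  [0] addr=0xad blk=10 s=2: MISS | VC []
  [1] addr=0xa2 blk=10 s=2: L1-HIT | VC []
  [2] addr=0xac blk=10 s=2: L1-HIT | VC []
  [3] addr=0xa1 blk=10 s=2: L1-HIT | VC []
  [4] addr=0xac blk=10 s=2: L1-HIT | VC []
  [5] addr=0xff blk=15 s=3: MISS | VC []
  [6] addr=0xaa blk=10 s=2: L1-HIT | VC []
  [7] addr=0xa7 blk=10 s=2: L1-HIT | VC []
  [8] addr=0x17e blk=23 s=3: MISS | VC [15]
  [9] addr=0x167 blk=22 s=2: MISS | VC [15, 10]
  [10] addr=0xa2 blk=10 s=2: VC-HIT | VC [15, 22]
  [11] addr=0x176 blk=23 s=3: L1-HIT | VC [15, 22]
  [12] addr=0xf4 blk=15 s=3: VC-HIT | VC [23, 22]
  [13] addr=0xfe blk=15 s=3: L1-HIT | VC [23, 22]
  [14] addr=0xf0 blk=15 s=3: L1-HIT | VC [23, 22]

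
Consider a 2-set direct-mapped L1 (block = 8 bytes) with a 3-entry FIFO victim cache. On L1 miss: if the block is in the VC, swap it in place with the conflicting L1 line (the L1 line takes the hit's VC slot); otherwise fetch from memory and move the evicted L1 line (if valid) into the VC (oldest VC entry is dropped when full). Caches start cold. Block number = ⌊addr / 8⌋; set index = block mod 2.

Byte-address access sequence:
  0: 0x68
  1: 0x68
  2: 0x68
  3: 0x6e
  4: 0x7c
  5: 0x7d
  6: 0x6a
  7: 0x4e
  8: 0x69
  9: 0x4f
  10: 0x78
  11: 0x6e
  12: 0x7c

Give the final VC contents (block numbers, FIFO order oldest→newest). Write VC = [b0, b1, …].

  [0] addr=0x68 blk=13 s=1: MISS | VC []
  [1] addr=0x68 blk=13 s=1: L1-HIT | VC []
  [2] addr=0x68 blk=13 s=1: L1-HIT | VC []
  [3] addr=0x6e blk=13 s=1: L1-HIT | VC []
  [4] addr=0x7c blk=15 s=1: MISS | VC [13]
  [5] addr=0x7d blk=15 s=1: L1-HIT | VC [13]
  [6] addr=0x6a blk=13 s=1: VC-HIT | VC [15]
  [7] addr=0x4e blk=9 s=1: MISS | VC [15, 13]
  [8] addr=0x69 blk=13 s=1: VC-HIT | VC [15, 9]
  [9] addr=0x4f blk=9 s=1: VC-HIT | VC [15, 13]
  [10] addr=0x78 blk=15 s=1: VC-HIT | VC [9, 13]
  [11] addr=0x6e blk=13 s=1: VC-HIT | VC [9, 15]
  [12] addr=0x7c blk=15 s=1: VC-HIT | VC [9, 13]

VC = [9, 13]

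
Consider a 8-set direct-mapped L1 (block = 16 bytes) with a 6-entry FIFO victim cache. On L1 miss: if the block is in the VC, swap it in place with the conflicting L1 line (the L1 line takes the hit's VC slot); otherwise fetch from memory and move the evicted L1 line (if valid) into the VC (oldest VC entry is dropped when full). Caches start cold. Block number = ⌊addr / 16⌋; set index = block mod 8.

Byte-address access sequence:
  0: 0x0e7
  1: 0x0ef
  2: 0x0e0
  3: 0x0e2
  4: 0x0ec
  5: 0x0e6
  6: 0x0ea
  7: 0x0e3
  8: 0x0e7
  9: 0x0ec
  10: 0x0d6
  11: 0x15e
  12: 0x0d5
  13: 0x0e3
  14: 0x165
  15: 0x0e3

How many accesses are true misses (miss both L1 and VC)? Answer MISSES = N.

0: 0xe7 (blk 14, set 6) → MISS  vc=[]
1: 0xef (blk 14, set 6) → L1-HIT  vc=[]
2: 0xe0 (blk 14, set 6) → L1-HIT  vc=[]
3: 0xe2 (blk 14, set 6) → L1-HIT  vc=[]
4: 0xec (blk 14, set 6) → L1-HIT  vc=[]
5: 0xe6 (blk 14, set 6) → L1-HIT  vc=[]
6: 0xea (blk 14, set 6) → L1-HIT  vc=[]
7: 0xe3 (blk 14, set 6) → L1-HIT  vc=[]
8: 0xe7 (blk 14, set 6) → L1-HIT  vc=[]
9: 0xec (blk 14, set 6) → L1-HIT  vc=[]
10: 0xd6 (blk 13, set 5) → MISS  vc=[]
11: 0x15e (blk 21, set 5) → MISS  vc=[13]
12: 0xd5 (blk 13, set 5) → VC-HIT  vc=[21]
13: 0xe3 (blk 14, set 6) → L1-HIT  vc=[21]
14: 0x165 (blk 22, set 6) → MISS  vc=[21, 14]
15: 0xe3 (blk 14, set 6) → VC-HIT  vc=[21, 22]

MISSES = 4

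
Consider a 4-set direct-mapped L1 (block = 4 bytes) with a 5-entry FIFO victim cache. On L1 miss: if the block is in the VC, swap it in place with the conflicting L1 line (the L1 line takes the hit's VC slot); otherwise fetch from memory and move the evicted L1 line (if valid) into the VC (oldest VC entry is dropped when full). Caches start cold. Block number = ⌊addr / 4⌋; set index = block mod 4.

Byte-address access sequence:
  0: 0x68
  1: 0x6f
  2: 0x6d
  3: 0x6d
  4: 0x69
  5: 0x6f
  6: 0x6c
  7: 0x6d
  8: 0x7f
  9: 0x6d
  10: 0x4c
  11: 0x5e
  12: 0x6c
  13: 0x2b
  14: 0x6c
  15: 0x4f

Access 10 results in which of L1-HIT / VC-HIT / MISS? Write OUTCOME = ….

  [0] addr=0x68 blk=26 s=2: MISS | VC []
  [1] addr=0x6f blk=27 s=3: MISS | VC []
  [2] addr=0x6d blk=27 s=3: L1-HIT | VC []
  [3] addr=0x6d blk=27 s=3: L1-HIT | VC []
  [4] addr=0x69 blk=26 s=2: L1-HIT | VC []
  [5] addr=0x6f blk=27 s=3: L1-HIT | VC []
  [6] addr=0x6c blk=27 s=3: L1-HIT | VC []
  [7] addr=0x6d blk=27 s=3: L1-HIT | VC []
  [8] addr=0x7f blk=31 s=3: MISS | VC [27]
  [9] addr=0x6d blk=27 s=3: VC-HIT | VC [31]
  [10] addr=0x4c blk=19 s=3: MISS | VC [31, 27]
  [11] addr=0x5e blk=23 s=3: MISS | VC [31, 27, 19]
  [12] addr=0x6c blk=27 s=3: VC-HIT | VC [31, 23, 19]
  [13] addr=0x2b blk=10 s=2: MISS | VC [31, 23, 19, 26]
  [14] addr=0x6c blk=27 s=3: L1-HIT | VC [31, 23, 19, 26]
  [15] addr=0x4f blk=19 s=3: VC-HIT | VC [31, 23, 27, 26]

OUTCOME = MISS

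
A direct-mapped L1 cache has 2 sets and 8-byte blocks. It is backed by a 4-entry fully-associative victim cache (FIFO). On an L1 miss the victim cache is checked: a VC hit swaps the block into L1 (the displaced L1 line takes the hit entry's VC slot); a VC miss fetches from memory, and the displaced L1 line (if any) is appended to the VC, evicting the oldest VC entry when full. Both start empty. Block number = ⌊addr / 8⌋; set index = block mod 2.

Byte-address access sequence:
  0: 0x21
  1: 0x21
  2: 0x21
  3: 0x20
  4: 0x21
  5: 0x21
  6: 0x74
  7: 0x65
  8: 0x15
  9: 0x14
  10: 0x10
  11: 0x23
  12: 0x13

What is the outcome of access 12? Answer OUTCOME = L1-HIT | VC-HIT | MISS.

OUTCOME = VC-HIT

  [0] addr=0x21 blk=4 s=0: MISS | VC []
  [1] addr=0x21 blk=4 s=0: L1-HIT | VC []
  [2] addr=0x21 blk=4 s=0: L1-HIT | VC []
  [3] addr=0x20 blk=4 s=0: L1-HIT | VC []
  [4] addr=0x21 blk=4 s=0: L1-HIT | VC []
  [5] addr=0x21 blk=4 s=0: L1-HIT | VC []
  [6] addr=0x74 blk=14 s=0: MISS | VC [4]
  [7] addr=0x65 blk=12 s=0: MISS | VC [4, 14]
  [8] addr=0x15 blk=2 s=0: MISS | VC [4, 14, 12]
  [9] addr=0x14 blk=2 s=0: L1-HIT | VC [4, 14, 12]
  [10] addr=0x10 blk=2 s=0: L1-HIT | VC [4, 14, 12]
  [11] addr=0x23 blk=4 s=0: VC-HIT | VC [2, 14, 12]
  [12] addr=0x13 blk=2 s=0: VC-HIT | VC [4, 14, 12]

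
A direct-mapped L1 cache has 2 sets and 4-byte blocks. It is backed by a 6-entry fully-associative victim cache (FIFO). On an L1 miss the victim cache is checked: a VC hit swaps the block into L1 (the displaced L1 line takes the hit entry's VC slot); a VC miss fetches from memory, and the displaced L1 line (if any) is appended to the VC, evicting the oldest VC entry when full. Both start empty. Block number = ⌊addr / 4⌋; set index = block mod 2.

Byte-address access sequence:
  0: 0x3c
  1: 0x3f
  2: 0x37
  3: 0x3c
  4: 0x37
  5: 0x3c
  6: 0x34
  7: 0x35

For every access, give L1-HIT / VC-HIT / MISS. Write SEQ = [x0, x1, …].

#0 0x3c→b15/s1 MISS; vc=[]
#1 0x3f→b15/s1 L1-HIT; vc=[]
#2 0x37→b13/s1 MISS; vc=[15]
#3 0x3c→b15/s1 VC-HIT; vc=[13]
#4 0x37→b13/s1 VC-HIT; vc=[15]
#5 0x3c→b15/s1 VC-HIT; vc=[13]
#6 0x34→b13/s1 VC-HIT; vc=[15]
#7 0x35→b13/s1 L1-HIT; vc=[15]

SEQ = [MISS, L1-HIT, MISS, VC-HIT, VC-HIT, VC-HIT, VC-HIT, L1-HIT]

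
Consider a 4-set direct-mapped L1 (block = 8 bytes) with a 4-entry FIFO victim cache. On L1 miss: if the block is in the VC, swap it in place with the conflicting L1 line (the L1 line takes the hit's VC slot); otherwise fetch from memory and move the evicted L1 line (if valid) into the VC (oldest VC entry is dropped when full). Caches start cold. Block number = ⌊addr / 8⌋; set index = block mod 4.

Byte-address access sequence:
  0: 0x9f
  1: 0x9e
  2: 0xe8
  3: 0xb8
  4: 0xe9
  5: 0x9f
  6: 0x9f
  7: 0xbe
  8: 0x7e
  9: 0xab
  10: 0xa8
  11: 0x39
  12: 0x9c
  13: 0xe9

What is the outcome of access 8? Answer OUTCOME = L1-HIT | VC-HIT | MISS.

OUTCOME = MISS

  [0] addr=0x9f blk=19 s=3: MISS | VC []
  [1] addr=0x9e blk=19 s=3: L1-HIT | VC []
  [2] addr=0xe8 blk=29 s=1: MISS | VC []
  [3] addr=0xb8 blk=23 s=3: MISS | VC [19]
  [4] addr=0xe9 blk=29 s=1: L1-HIT | VC [19]
  [5] addr=0x9f blk=19 s=3: VC-HIT | VC [23]
  [6] addr=0x9f blk=19 s=3: L1-HIT | VC [23]
  [7] addr=0xbe blk=23 s=3: VC-HIT | VC [19]
  [8] addr=0x7e blk=15 s=3: MISS | VC [19, 23]
  [9] addr=0xab blk=21 s=1: MISS | VC [19, 23, 29]
  [10] addr=0xa8 blk=21 s=1: L1-HIT | VC [19, 23, 29]
  [11] addr=0x39 blk=7 s=3: MISS | VC [19, 23, 29, 15]
  [12] addr=0x9c blk=19 s=3: VC-HIT | VC [7, 23, 29, 15]
  [13] addr=0xe9 blk=29 s=1: VC-HIT | VC [7, 23, 21, 15]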